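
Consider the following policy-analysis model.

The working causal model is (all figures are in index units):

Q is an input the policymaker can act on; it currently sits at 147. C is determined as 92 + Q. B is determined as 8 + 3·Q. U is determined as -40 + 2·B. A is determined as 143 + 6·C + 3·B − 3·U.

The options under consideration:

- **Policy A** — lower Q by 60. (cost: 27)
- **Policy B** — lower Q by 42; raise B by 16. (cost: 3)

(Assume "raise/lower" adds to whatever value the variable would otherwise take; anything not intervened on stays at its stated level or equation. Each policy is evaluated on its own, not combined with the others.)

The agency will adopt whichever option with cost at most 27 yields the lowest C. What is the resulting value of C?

Policy A (Q − 60):
  Q = 147 − 60 = 87
  C = 92 + 87 = 179
Policy B (Q − 42, B + 16):
  Q = 147 − 42 = 105
  C = 92 + 105 = 197
Comparing — Policy A: C=179, Policy B: C=197. Lowest is 179 (Policy A).

179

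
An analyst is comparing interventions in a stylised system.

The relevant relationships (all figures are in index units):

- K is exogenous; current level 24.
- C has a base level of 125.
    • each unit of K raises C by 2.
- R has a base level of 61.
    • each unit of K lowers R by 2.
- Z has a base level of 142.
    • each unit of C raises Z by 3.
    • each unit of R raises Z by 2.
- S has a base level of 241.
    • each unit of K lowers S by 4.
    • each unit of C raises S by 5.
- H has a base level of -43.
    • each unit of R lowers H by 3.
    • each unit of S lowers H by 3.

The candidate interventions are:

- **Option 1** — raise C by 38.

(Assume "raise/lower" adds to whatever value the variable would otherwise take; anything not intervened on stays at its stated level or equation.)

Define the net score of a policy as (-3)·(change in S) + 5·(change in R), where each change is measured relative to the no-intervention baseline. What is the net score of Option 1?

-570

Baseline:
  K = 24
  C = 125 + 2·24 = 173
  R = 61 − 2·24 = 13
  S = 241 − 4·24 + 5·173 = 1010
Option 1 (C + 38):
  K = 24
  C = 125 + 2·24 (+38 from intervention) = 211
  R = 61 − 2·24 = 13
  S = 241 − 4·24 + 5·211 = 1200
ΔS = 1200 − 1010 = 190; ΔR = 13 − 13 = 0
Score = (-3)·190 + 5·0 = -570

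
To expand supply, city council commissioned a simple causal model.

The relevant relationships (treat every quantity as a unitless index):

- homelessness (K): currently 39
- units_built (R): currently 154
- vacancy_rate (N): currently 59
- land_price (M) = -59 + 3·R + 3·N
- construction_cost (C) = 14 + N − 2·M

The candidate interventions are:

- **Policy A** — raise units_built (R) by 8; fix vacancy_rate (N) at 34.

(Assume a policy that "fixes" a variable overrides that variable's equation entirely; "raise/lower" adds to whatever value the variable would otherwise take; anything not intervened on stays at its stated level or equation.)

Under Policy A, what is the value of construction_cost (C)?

Policy A (R + 8, N := 34):
  R = 154 + 8 = 162
  N = 34
  M = -59 + 3·162 + 3·34 = 529
  C = 14 + 34 − 2·529 = -1010

-1010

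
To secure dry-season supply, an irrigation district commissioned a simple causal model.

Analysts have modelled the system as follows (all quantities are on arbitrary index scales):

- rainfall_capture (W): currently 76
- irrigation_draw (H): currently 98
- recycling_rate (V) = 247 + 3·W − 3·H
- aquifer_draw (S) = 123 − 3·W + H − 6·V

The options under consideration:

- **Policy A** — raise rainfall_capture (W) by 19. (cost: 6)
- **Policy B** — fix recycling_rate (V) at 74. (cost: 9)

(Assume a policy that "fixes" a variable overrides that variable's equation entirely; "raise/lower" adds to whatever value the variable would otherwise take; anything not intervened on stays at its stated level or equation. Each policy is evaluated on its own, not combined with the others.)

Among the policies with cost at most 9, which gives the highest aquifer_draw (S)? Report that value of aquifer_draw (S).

Policy A (W + 19):
  W = 76 + 19 = 95
  H = 98
  V = 247 + 3·95 − 3·98 = 238
  S = 123 − 3·95 + 98 − 6·238 = -1492
Policy B (V := 74):
  W = 76
  H = 98
  V = 74
  S = 123 − 3·76 + 98 − 6·74 = -451
Comparing — Policy A: S=-1492, Policy B: S=-451. Highest is -451 (Policy B).

-451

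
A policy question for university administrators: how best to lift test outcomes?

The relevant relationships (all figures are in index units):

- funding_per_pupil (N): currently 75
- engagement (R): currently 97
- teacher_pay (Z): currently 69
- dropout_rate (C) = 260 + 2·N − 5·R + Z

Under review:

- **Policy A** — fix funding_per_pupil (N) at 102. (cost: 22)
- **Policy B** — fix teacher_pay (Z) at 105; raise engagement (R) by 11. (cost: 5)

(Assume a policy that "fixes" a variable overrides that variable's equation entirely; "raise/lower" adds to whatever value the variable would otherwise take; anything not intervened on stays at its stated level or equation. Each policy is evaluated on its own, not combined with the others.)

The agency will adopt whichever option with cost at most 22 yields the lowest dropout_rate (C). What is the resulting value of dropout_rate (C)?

-25

Policy A (N := 102):
  N = 102
  R = 97
  Z = 69
  C = 260 + 2·102 − 5·97 + 69 = 48
Policy B (Z := 105, R + 11):
  N = 75
  R = 97 + 11 = 108
  Z = 105
  C = 260 + 2·75 − 5·108 + 105 = -25
Comparing — Policy A: C=48, Policy B: C=-25. Lowest is -25 (Policy B).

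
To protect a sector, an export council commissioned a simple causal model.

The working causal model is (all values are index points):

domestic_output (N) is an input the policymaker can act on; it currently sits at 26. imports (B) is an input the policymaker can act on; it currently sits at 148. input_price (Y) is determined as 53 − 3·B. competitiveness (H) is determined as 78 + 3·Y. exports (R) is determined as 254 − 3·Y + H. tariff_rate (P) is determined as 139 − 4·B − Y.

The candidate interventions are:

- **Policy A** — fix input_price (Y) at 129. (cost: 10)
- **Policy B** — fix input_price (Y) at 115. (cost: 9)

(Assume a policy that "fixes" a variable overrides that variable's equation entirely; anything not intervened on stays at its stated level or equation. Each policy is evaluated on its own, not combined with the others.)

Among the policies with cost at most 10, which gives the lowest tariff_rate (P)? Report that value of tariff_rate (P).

Policy A (Y := 129):
  B = 148
  Y = 129
  P = 139 − 4·148 − 129 = -582
Policy B (Y := 115):
  B = 148
  Y = 115
  P = 139 − 4·148 − 115 = -568
Comparing — Policy A: P=-582, Policy B: P=-568. Lowest is -582 (Policy A).

-582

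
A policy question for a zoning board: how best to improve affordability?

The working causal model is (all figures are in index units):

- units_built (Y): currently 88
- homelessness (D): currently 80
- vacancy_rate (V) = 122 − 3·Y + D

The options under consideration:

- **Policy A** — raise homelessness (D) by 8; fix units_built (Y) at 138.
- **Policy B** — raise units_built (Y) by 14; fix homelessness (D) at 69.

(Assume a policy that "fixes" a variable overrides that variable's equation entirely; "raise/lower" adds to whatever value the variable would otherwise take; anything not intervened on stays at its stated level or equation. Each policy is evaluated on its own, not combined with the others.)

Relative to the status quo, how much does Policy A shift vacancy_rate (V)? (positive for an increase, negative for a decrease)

Baseline:
  Y = 88
  D = 80
  V = 122 − 3·88 + 80 = -62
Policy A (D + 8, Y := 138):
  Y = 138
  D = 80 + 8 = 88
  V = 122 − 3·138 + 88 = -204
Change in V: -204 − (-62) = -142

-142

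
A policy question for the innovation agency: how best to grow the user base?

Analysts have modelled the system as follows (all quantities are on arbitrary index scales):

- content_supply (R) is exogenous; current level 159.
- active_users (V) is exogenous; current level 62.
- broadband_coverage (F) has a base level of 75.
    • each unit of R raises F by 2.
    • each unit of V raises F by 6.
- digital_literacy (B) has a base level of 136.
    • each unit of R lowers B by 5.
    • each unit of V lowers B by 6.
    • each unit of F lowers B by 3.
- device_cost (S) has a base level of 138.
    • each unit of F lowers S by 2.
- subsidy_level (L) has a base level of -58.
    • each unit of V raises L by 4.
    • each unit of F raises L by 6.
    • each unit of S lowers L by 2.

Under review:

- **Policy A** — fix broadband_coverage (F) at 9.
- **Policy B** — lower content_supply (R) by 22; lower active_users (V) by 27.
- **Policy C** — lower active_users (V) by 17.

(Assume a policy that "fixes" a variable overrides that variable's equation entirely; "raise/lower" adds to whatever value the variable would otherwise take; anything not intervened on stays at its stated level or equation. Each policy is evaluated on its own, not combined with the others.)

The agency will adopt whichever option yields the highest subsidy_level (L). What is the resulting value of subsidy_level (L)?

Policy A (F := 9):
  R = 159
  V = 62
  F = 9
  S = 138 − 2·9 = 120
  L = -58 + 4·62 + 6·9 − 2·120 = 4
Policy B (R − 22, V − 27):
  R = 159 − 22 = 137
  V = 62 − 27 = 35
  F = 75 + 2·137 + 6·35 = 559
  S = 138 − 2·559 = -980
  L = -58 + 4·35 + 6·559 − 2·(-980) = 5396
Policy C (V − 17):
  R = 159
  V = 62 − 17 = 45
  F = 75 + 2·159 + 6·45 = 663
  S = 138 − 2·663 = -1188
  L = -58 + 4·45 + 6·663 − 2·(-1188) = 6476
Comparing — Policy A: L=4, Policy B: L=5396, Policy C: L=6476. Highest is 6476 (Policy C).

6476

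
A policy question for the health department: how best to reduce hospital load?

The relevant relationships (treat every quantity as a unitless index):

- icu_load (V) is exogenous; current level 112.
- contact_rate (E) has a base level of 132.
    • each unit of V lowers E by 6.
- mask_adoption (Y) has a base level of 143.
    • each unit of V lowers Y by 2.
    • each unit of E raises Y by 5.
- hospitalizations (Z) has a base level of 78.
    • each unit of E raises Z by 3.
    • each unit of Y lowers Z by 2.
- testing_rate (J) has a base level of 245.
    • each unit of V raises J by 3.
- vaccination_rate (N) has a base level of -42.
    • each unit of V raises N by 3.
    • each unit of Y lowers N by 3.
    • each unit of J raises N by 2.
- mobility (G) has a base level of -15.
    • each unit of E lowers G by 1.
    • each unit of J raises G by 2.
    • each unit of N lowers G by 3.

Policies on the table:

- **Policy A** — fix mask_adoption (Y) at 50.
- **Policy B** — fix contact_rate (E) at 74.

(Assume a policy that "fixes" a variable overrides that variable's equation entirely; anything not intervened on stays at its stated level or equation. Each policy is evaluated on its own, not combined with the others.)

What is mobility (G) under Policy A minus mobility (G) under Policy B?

-1537

Policy A (Y := 50):
  V = 112
  E = 132 − 6·112 = -540
  Y = 50
  J = 245 + 3·112 = 581
  N = -42 + 3·112 − 3·50 + 2·581 = 1306
  G = -15 − (-540) + 2·581 − 3·1306 = -2231
Policy B (E := 74):
  V = 112
  E = 74
  Y = 143 − 2·112 + 5·74 = 289
  J = 245 + 3·112 = 581
  N = -42 + 3·112 − 3·289 + 2·581 = 589
  G = -15 − 74 + 2·581 − 3·589 = -694
G: -2231 − (-694) = -1537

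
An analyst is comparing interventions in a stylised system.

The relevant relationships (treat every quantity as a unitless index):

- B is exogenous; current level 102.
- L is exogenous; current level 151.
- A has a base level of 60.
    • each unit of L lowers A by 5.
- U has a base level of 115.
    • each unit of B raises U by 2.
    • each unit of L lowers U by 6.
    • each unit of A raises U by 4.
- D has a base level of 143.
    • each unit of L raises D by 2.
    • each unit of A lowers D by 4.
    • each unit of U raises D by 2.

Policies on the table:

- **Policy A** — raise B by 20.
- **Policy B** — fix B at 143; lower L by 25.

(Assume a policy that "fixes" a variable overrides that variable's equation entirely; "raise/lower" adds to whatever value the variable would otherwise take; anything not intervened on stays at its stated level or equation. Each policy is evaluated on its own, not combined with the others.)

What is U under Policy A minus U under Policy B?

Policy A (B + 20):
  B = 102 + 20 = 122
  L = 151
  A = 60 − 5·151 = -695
  U = 115 + 2·122 − 6·151 + 4·(-695) = -3327
Policy B (B := 143, L − 25):
  B = 143
  L = 151 − 25 = 126
  A = 60 − 5·126 = -570
  U = 115 + 2·143 − 6·126 + 4·(-570) = -2635
U: -3327 − (-2635) = -692

-692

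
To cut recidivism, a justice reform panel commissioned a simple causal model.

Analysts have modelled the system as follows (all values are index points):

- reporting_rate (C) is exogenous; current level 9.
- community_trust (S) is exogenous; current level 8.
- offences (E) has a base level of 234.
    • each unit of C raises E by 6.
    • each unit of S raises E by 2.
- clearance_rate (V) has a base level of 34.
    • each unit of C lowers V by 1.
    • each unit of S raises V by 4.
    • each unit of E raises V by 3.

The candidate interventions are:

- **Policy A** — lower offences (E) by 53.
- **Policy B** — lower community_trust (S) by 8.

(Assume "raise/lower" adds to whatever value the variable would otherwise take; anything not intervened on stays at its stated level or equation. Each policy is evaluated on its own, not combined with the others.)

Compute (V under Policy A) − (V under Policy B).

Policy A (E − 53):
  C = 9
  S = 8
  E = 234 + 6·9 + 2·8 (−53 from intervention) = 251
  V = 34 − 9 + 4·8 + 3·251 = 810
Policy B (S − 8):
  C = 9
  S = 8 − 8 = 0
  E = 234 + 6·9 + 2·0 = 288
  V = 34 − 9 + 4·0 + 3·288 = 889
V: 810 − 889 = -79

-79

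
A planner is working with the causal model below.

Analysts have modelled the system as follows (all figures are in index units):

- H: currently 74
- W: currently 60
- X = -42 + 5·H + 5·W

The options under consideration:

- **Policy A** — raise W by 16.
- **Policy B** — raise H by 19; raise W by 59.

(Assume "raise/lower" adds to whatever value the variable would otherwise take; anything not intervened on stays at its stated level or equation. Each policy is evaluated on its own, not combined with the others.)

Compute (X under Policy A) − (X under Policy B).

-310

Policy A (W + 16):
  H = 74
  W = 60 + 16 = 76
  X = -42 + 5·74 + 5·76 = 708
Policy B (H + 19, W + 59):
  H = 74 + 19 = 93
  W = 60 + 59 = 119
  X = -42 + 5·93 + 5·119 = 1018
X: 708 − 1018 = -310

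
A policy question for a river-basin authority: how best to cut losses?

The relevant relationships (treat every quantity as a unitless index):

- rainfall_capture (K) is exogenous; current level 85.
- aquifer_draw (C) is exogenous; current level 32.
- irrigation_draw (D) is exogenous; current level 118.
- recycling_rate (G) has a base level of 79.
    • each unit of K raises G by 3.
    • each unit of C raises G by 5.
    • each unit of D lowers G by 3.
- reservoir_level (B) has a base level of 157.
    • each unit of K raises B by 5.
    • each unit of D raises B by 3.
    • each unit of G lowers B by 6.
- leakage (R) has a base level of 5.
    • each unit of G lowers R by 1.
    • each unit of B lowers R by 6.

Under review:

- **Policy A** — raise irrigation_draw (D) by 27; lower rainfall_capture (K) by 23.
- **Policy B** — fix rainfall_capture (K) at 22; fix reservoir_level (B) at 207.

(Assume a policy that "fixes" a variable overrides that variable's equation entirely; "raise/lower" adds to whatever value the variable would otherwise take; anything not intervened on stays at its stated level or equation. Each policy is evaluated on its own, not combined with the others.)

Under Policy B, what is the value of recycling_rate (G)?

Policy B (K := 22, B := 207):
  K = 22
  C = 32
  D = 118
  G = 79 + 3·22 + 5·32 − 3·118 = -49

-49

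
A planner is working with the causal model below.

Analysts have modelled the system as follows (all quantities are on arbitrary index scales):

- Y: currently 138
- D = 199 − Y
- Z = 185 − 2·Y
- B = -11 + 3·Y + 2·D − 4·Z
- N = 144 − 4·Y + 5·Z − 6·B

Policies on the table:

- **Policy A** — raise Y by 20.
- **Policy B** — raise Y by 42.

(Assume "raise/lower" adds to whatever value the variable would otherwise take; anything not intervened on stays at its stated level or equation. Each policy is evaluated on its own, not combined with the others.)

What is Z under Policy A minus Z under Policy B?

Policy A (Y + 20):
  Y = 138 + 20 = 158
  Z = 185 − 2·158 = -131
Policy B (Y + 42):
  Y = 138 + 42 = 180
  Z = 185 − 2·180 = -175
Z: -131 − (-175) = 44

44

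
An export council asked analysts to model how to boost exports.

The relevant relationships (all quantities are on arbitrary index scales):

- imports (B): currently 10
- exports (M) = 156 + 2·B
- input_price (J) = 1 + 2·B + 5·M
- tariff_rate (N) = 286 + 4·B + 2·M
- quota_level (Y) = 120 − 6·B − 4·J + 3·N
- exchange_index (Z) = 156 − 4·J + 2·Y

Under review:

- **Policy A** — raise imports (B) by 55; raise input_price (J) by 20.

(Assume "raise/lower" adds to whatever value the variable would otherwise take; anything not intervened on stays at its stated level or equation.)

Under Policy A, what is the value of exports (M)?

Policy A (B + 55, J + 20):
  B = 10 + 55 = 65
  M = 156 + 2·65 = 286

286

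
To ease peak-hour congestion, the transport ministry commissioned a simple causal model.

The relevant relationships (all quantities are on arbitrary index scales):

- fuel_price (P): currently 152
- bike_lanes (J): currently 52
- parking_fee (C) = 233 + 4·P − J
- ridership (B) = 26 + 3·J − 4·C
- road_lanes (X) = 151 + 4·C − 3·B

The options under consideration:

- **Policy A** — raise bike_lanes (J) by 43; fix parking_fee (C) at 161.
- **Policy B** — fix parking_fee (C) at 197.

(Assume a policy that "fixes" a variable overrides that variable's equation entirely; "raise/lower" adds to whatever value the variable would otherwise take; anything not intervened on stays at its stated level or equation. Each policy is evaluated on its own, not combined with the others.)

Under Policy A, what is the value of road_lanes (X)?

Policy A (J + 43, C := 161):
  P = 152
  J = 52 + 43 = 95
  C = 161
  B = 26 + 3·95 − 4·161 = -333
  X = 151 + 4·161 − 3·(-333) = 1794

1794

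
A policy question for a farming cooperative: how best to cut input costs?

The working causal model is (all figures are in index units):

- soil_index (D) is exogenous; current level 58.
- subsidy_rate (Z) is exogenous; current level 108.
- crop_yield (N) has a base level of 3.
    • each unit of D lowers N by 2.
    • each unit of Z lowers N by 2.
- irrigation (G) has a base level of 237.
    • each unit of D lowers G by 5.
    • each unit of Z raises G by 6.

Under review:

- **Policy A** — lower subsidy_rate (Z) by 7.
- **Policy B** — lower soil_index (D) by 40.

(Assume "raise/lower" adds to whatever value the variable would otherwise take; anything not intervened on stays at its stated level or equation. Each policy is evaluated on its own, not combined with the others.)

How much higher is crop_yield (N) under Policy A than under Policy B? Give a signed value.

-66

Policy A (Z − 7):
  D = 58
  Z = 108 − 7 = 101
  N = 3 − 2·58 − 2·101 = -315
Policy B (D − 40):
  D = 58 − 40 = 18
  Z = 108
  N = 3 − 2·18 − 2·108 = -249
N: -315 − (-249) = -66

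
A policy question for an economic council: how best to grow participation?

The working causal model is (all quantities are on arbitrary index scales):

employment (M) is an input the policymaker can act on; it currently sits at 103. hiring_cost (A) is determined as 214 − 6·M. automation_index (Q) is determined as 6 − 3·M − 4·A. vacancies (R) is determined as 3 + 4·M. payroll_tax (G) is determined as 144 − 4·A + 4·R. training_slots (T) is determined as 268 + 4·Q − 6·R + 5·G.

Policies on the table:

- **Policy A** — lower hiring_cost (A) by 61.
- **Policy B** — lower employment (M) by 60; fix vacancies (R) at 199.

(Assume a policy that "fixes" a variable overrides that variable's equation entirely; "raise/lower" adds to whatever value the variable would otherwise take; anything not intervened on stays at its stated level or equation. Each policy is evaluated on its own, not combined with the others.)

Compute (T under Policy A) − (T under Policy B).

Policy A (A − 61):
  M = 103
  A = 214 − 6·103 (−61 from intervention) = -465
  Q = 6 − 3·103 − 4·(-465) = 1557
  R = 3 + 4·103 = 415
  G = 144 − 4·(-465) + 4·415 = 3664
  T = 268 + 4·1557 − 6·415 + 5·3664 = 22326
Policy B (M − 60, R := 199):
  M = 103 − 60 = 43
  A = 214 − 6·43 = -44
  Q = 6 − 3·43 − 4·(-44) = 53
  R = 199
  G = 144 − 4·(-44) + 4·199 = 1116
  T = 268 + 4·53 − 6·199 + 5·1116 = 4866
T: 22326 − 4866 = 17460

17460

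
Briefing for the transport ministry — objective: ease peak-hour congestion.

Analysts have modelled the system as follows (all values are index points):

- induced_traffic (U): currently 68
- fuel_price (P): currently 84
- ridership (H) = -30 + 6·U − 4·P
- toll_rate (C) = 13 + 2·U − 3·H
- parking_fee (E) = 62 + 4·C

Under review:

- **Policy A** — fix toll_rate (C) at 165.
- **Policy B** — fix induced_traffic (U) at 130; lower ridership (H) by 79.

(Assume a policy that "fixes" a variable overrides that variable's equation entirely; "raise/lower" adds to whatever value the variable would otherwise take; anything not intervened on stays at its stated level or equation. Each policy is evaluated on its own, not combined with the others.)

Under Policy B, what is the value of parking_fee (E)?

Policy B (U := 130, H − 79):
  U = 130
  P = 84
  H = -30 + 6·130 − 4·84 (−79 from intervention) = 335
  C = 13 + 2·130 − 3·335 = -732
  E = 62 + 4·(-732) = -2866

-2866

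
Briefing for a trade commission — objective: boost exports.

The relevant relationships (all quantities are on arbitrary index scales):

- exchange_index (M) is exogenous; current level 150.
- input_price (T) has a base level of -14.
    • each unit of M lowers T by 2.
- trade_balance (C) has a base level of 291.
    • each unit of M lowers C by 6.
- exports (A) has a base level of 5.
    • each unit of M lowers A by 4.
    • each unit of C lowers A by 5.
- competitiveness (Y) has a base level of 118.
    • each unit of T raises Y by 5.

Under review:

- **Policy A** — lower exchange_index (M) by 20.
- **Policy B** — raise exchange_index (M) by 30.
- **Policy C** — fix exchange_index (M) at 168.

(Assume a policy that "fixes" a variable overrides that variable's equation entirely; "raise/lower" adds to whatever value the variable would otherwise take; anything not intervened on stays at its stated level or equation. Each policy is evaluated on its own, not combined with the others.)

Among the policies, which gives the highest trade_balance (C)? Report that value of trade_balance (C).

Policy A (M − 20):
  M = 150 − 20 = 130
  C = 291 − 6·130 = -489
Policy B (M + 30):
  M = 150 + 30 = 180
  C = 291 − 6·180 = -789
Policy C (M := 168):
  M = 168
  C = 291 − 6·168 = -717
Comparing — Policy A: C=-489, Policy B: C=-789, Policy C: C=-717. Highest is -489 (Policy A).

-489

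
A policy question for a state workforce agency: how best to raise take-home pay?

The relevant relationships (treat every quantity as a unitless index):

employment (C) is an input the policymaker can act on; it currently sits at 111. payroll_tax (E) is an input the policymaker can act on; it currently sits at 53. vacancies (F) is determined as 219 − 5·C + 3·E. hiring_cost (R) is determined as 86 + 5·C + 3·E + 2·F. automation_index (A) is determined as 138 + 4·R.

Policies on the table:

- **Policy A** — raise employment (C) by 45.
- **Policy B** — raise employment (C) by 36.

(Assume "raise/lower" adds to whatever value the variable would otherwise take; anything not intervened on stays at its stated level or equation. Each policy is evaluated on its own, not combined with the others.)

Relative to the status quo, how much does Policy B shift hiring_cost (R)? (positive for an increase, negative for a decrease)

Baseline:
  C = 111
  E = 53
  F = 219 − 5·111 + 3·53 = -177
  R = 86 + 5·111 + 3·53 + 2·(-177) = 446
Policy B (C + 36):
  C = 111 + 36 = 147
  E = 53
  F = 219 − 5·147 + 3·53 = -357
  R = 86 + 5·147 + 3·53 + 2·(-357) = 266
Change in R: 266 − 446 = -180

-180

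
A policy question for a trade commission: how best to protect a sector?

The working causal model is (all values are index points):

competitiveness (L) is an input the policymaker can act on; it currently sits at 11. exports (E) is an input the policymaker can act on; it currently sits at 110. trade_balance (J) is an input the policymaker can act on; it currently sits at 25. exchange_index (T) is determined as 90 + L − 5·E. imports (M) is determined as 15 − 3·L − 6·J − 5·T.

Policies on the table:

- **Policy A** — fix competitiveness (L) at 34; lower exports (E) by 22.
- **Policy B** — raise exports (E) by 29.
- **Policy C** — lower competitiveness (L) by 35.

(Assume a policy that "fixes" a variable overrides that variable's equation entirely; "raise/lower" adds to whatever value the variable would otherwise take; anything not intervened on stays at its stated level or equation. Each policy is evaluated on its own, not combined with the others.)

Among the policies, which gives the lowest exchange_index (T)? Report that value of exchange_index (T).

-594

Policy A (L := 34, E − 22):
  L = 34
  E = 110 − 22 = 88
  T = 90 + 34 − 5·88 = -316
Policy B (E + 29):
  L = 11
  E = 110 + 29 = 139
  T = 90 + 11 − 5·139 = -594
Policy C (L − 35):
  L = 11 − 35 = -24
  E = 110
  T = 90 + (-24) − 5·110 = -484
Comparing — Policy A: T=-316, Policy B: T=-594, Policy C: T=-484. Lowest is -594 (Policy B).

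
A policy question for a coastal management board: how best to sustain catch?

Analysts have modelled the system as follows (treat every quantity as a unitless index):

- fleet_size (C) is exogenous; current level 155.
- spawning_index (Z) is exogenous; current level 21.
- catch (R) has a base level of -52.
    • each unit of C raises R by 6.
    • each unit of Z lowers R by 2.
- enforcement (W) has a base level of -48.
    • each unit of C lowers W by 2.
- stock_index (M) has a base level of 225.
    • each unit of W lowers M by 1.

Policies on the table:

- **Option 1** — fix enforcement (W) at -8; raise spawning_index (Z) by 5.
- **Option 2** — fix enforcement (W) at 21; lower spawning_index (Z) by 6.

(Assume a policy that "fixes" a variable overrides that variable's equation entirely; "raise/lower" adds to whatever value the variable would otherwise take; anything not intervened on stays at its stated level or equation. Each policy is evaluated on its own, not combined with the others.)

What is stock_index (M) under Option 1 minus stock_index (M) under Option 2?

Option 1 (W := -8, Z + 5):
  C = 155
  W = -8
  M = 225 − (-8) = 233
Option 2 (W := 21, Z − 6):
  C = 155
  W = 21
  M = 225 − 21 = 204
M: 233 − 204 = 29

29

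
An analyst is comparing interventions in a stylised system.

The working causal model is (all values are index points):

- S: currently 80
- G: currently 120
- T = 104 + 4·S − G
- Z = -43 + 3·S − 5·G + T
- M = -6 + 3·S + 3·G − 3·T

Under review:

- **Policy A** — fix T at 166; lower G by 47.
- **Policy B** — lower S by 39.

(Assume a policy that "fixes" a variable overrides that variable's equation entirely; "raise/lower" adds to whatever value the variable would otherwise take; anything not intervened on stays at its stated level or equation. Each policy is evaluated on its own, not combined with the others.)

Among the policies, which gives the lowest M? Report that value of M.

Policy A (T := 166, G − 47):
  S = 80
  G = 120 − 47 = 73
  T = 166
  M = -6 + 3·80 + 3·73 − 3·166 = -45
Policy B (S − 39):
  S = 80 − 39 = 41
  G = 120
  T = 104 + 4·41 − 120 = 148
  M = -6 + 3·41 + 3·120 − 3·148 = 33
Comparing — Policy A: M=-45, Policy B: M=33. Lowest is -45 (Policy A).

-45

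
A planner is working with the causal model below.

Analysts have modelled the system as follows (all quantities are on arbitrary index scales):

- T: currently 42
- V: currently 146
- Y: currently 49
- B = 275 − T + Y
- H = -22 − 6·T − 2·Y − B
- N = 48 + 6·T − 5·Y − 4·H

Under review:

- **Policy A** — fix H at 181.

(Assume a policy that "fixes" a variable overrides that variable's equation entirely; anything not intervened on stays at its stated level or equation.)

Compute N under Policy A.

Policy A (H := 181):
  T = 42
  Y = 49
  B = 275 − 42 + 49 = 282
  H = 181
  N = 48 + 6·42 − 5·49 − 4·181 = -669

-669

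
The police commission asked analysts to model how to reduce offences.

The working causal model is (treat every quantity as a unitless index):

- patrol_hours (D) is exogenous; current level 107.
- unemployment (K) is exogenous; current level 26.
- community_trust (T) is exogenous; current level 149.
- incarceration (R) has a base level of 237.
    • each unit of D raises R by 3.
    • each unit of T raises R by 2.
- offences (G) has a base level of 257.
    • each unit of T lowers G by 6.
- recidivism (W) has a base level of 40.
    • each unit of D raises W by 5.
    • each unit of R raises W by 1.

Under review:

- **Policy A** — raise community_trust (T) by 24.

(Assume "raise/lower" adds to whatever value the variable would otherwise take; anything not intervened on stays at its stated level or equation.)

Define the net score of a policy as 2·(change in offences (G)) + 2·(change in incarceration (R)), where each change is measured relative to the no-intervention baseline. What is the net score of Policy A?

Baseline:
  D = 107
  T = 149
  R = 237 + 3·107 + 2·149 = 856
  G = 257 − 6·149 = -637
Policy A (T + 24):
  D = 107
  T = 149 + 24 = 173
  R = 237 + 3·107 + 2·173 = 904
  G = 257 − 6·173 = -781
ΔG = -781 − (-637) = -144; ΔR = 904 − 856 = 48
Score = 2·(-144) + 2·48 = -192

-192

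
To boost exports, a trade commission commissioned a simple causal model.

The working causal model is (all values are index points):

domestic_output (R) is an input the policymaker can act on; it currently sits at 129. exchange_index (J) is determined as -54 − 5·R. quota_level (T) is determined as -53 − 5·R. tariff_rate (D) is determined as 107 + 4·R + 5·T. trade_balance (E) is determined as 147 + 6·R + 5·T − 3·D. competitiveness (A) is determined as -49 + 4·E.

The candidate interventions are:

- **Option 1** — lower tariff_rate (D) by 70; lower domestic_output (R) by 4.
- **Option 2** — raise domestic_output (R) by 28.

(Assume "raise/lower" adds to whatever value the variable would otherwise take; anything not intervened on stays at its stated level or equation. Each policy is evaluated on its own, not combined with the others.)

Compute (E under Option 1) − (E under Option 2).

-1198

Option 1 (D − 70, R − 4):
  R = 129 − 4 = 125
  T = -53 − 5·125 = -678
  D = 107 + 4·125 + 5·(-678) (−70 from intervention) = -2853
  E = 147 + 6·125 + 5·(-678) − 3·(-2853) = 6066
Option 2 (R + 28):
  R = 129 + 28 = 157
  T = -53 − 5·157 = -838
  D = 107 + 4·157 + 5·(-838) = -3455
  E = 147 + 6·157 + 5·(-838) − 3·(-3455) = 7264
E: 6066 − 7264 = -1198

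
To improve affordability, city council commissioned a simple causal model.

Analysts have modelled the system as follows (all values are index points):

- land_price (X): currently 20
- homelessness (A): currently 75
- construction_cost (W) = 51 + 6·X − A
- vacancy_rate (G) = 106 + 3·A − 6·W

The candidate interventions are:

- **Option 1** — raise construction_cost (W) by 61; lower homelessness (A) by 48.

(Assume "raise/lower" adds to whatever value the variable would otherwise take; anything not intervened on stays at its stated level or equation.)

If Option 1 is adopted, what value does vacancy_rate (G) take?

Option 1 (W + 61, A − 48):
  X = 20
  A = 75 − 48 = 27
  W = 51 + 6·20 − 27 (+61 from intervention) = 205
  G = 106 + 3·27 − 6·205 = -1043

-1043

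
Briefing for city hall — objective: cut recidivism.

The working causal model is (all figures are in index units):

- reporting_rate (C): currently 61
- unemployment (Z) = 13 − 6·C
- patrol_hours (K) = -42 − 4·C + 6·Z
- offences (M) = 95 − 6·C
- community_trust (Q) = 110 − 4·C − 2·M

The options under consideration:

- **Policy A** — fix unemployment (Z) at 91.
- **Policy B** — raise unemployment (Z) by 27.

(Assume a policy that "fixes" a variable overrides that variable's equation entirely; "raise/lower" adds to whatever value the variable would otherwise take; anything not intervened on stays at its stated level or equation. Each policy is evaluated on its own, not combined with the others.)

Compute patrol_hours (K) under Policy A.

Policy A (Z := 91):
  C = 61
  Z = 91
  K = -42 − 4·61 + 6·91 = 260

260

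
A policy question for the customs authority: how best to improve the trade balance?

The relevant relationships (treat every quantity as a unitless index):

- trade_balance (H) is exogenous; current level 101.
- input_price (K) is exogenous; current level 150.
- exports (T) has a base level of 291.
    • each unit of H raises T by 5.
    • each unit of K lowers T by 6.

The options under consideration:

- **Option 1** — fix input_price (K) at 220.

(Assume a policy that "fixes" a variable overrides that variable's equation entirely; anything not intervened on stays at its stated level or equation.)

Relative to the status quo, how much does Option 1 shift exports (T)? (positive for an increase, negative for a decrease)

Baseline:
  H = 101
  K = 150
  T = 291 + 5·101 − 6·150 = -104
Option 1 (K := 220):
  H = 101
  K = 220
  T = 291 + 5·101 − 6·220 = -524
Change in T: -524 − (-104) = -420

-420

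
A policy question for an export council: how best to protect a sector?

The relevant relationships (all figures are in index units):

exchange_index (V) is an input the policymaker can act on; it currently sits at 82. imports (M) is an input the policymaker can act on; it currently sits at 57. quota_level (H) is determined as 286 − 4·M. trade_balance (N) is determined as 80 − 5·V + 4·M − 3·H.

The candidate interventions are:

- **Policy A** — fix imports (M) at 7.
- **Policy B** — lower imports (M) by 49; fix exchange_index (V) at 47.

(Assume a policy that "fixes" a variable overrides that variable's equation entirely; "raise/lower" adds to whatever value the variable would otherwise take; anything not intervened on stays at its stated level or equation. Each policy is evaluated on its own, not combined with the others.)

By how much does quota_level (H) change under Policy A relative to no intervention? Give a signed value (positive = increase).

200

Baseline:
  M = 57
  H = 286 − 4·57 = 58
Policy A (M := 7):
  M = 7
  H = 286 − 4·7 = 258
Change in H: 258 − 58 = 200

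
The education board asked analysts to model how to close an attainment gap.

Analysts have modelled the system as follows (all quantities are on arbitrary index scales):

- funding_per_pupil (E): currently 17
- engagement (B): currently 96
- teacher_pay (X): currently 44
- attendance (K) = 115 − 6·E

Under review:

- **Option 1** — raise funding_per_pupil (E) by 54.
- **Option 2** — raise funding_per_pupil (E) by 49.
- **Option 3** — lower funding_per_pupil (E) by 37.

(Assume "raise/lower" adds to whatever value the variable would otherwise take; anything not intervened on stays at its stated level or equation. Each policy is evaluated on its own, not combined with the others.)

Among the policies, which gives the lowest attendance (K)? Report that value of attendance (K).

Option 1 (E + 54):
  E = 17 + 54 = 71
  K = 115 − 6·71 = -311
Option 2 (E + 49):
  E = 17 + 49 = 66
  K = 115 − 6·66 = -281
Option 3 (E − 37):
  E = 17 − 37 = -20
  K = 115 − 6·(-20) = 235
Comparing — Option 1: K=-311, Option 2: K=-281, Option 3: K=235. Lowest is -311 (Option 1).

-311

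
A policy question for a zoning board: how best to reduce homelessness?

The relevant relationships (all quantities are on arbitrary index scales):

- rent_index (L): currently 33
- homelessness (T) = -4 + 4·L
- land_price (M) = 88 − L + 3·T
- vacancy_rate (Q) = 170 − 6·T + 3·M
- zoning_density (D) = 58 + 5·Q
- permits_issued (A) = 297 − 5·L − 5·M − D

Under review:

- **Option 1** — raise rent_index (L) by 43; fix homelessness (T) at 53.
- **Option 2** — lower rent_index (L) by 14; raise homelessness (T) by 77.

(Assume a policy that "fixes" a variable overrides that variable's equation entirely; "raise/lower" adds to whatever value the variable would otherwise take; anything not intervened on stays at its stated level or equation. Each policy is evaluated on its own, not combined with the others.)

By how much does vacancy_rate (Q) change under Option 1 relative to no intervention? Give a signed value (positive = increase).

Baseline:
  L = 33
  T = -4 + 4·33 = 128
  M = 88 − 33 + 3·128 = 439
  Q = 170 − 6·128 + 3·439 = 719
Option 1 (L + 43, T := 53):
  L = 33 + 43 = 76
  T = 53
  M = 88 − 76 + 3·53 = 171
  Q = 170 − 6·53 + 3·171 = 365
Change in Q: 365 − 719 = -354

-354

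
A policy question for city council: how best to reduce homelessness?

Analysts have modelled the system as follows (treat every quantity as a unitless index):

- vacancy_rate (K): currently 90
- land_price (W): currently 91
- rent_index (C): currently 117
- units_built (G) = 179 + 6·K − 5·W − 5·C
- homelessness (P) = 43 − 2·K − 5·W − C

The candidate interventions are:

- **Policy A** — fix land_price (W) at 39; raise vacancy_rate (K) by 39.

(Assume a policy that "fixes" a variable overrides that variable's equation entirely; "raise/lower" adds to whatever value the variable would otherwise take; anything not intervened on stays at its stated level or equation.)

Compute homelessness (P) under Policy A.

Policy A (W := 39, K + 39):
  K = 90 + 39 = 129
  W = 39
  C = 117
  P = 43 − 2·129 − 5·39 − 117 = -527

-527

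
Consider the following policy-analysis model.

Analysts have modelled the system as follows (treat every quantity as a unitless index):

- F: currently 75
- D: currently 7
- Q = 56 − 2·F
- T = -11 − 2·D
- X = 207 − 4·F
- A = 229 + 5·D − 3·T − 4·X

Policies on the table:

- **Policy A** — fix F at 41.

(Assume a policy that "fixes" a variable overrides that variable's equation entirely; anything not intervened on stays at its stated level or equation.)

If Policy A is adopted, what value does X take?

Policy A (F := 41):
  F = 41
  X = 207 − 4·41 = 43

43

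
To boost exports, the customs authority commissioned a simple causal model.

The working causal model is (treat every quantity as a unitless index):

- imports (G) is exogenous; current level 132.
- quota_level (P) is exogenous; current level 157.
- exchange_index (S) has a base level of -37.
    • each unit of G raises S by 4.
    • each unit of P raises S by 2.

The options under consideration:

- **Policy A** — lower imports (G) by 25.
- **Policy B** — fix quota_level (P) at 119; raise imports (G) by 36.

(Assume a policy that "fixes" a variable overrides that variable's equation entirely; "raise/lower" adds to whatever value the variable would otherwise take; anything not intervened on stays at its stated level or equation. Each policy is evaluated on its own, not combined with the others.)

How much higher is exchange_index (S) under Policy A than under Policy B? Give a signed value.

-168

Policy A (G − 25):
  G = 132 − 25 = 107
  P = 157
  S = -37 + 4·107 + 2·157 = 705
Policy B (P := 119, G + 36):
  G = 132 + 36 = 168
  P = 119
  S = -37 + 4·168 + 2·119 = 873
S: 705 − 873 = -168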